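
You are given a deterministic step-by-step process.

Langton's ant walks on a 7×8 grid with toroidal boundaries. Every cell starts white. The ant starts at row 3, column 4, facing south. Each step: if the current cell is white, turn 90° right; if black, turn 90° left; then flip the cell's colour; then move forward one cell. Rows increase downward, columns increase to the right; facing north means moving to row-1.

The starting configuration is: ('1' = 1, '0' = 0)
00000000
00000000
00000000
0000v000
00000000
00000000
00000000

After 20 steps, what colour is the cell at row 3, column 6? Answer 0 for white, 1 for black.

k=0  00000000
00000000
00000000
0000v000
00000000
00000000
00000000
k=1  00000000
00000000
00000000
000<1000
00000000
00000000
00000000
k=2  00000000
00000000
000^0000
00011000
00000000
00000000
00000000
k=3  00000000
00000000
0001>000
00011000
00000000
00000000
00000000
k=4  00000000
00000000
00011000
0001v000
00000000
00000000
00000000
k=5  00000000
00000000
00011000
00010>00
00000000
00000000
00000000
k=6  00000000
00000000
00011000
00010100
00000v00
00000000
00000000
k=7  00000000
00000000
00011000
00010100
0000<100
00000000
00000000
k=8  00000000
00000000
00011000
0001^100
00001100
00000000
00000000
k=9  00000000
00000000
00011000
00011>00
00001100
00000000
00000000
k=10  00000000
00000000
00011^00
00011000
00001100
00000000
00000000
k=11  00000000
00000000
000111>0
00011000
00001100
00000000
00000000
k=12  00000000
00000000
00011110
000110v0
00001100
00000000
00000000
k=13  00000000
00000000
00011110
00011<10
00001100
00000000
00000000
k=14  00000000
00000000
00011^10
00011110
00001100
00000000
00000000
k=15  00000000
00000000
0001<010
00011110
00001100
00000000
00000000
k=16  00000000
00000000
00010010
0001v110
00001100
00000000
00000000
k=17  00000000
00000000
00010010
00010>10
00001100
00000000
00000000
k=18  00000000
00000000
00010^10
00010010
00001100
00000000
00000000
k=19  00000000
00000000
000101>0
00010010
00001100
00000000
00000000
k=20  00000000
000000^0
00010100
00010010
00001100
00000000
00000000

1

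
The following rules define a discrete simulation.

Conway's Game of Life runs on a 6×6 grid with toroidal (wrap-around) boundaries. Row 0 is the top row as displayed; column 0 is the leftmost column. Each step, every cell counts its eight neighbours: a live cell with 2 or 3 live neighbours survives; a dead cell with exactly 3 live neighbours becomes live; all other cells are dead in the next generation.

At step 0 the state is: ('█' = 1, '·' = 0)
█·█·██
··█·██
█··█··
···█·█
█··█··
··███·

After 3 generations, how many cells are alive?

15

t=0: █·█·██
··█·██
█··█··
···█·█
█··█··
··███·
t=1: █·█···
··█···
█·██··
█·██·█
·····█
█·█···
t=2: ··██··
··█···
█···██
█·██·█
··████
█····█
t=3: ·███··
·██·██
█·█·█·
··█···
··█···
██···█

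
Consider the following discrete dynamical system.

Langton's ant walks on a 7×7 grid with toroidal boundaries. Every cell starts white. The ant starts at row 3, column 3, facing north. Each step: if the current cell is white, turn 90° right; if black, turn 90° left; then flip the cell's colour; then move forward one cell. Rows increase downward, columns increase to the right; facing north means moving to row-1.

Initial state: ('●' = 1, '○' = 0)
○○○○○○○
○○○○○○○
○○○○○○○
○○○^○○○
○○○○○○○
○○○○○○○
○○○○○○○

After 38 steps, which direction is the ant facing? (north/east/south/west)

[0] ○○○○○○○
○○○○○○○
○○○○○○○
○○○^○○○
○○○○○○○
○○○○○○○
○○○○○○○
[1] ○○○○○○○
○○○○○○○
○○○○○○○
○○○●>○○
○○○○○○○
○○○○○○○
○○○○○○○
[2] ○○○○○○○
○○○○○○○
○○○○○○○
○○○●●○○
○○○○v○○
○○○○○○○
○○○○○○○
[3] ○○○○○○○
○○○○○○○
○○○○○○○
○○○●●○○
○○○<●○○
○○○○○○○
○○○○○○○
[4] ○○○○○○○
○○○○○○○
○○○○○○○
○○○^●○○
○○○●●○○
○○○○○○○
○○○○○○○
[5] ○○○○○○○
○○○○○○○
○○○○○○○
○○<○●○○
○○○●●○○
○○○○○○○
○○○○○○○
[6] ○○○○○○○
○○○○○○○
○○^○○○○
○○●○●○○
○○○●●○○
○○○○○○○
○○○○○○○
[7] ○○○○○○○
○○○○○○○
○○●>○○○
○○●○●○○
○○○●●○○
○○○○○○○
○○○○○○○
[8] ○○○○○○○
○○○○○○○
○○●●○○○
○○●v●○○
○○○●●○○
○○○○○○○
○○○○○○○
[9] ○○○○○○○
○○○○○○○
○○●●○○○
○○<●●○○
○○○●●○○
○○○○○○○
○○○○○○○
[10] ○○○○○○○
○○○○○○○
○○●●○○○
○○○●●○○
○○v●●○○
○○○○○○○
○○○○○○○
[11] ○○○○○○○
○○○○○○○
○○●●○○○
○○○●●○○
○<●●●○○
○○○○○○○
○○○○○○○
[12] ○○○○○○○
○○○○○○○
○○●●○○○
○^○●●○○
○●●●●○○
○○○○○○○
○○○○○○○
[13] ○○○○○○○
○○○○○○○
○○●●○○○
○●>●●○○
○●●●●○○
○○○○○○○
○○○○○○○
[14] ○○○○○○○
○○○○○○○
○○●●○○○
○●●●●○○
○●v●●○○
○○○○○○○
○○○○○○○
[15] ○○○○○○○
○○○○○○○
○○●●○○○
○●●●●○○
○●○>●○○
○○○○○○○
○○○○○○○
[16] ○○○○○○○
○○○○○○○
○○●●○○○
○●●^●○○
○●○○●○○
○○○○○○○
○○○○○○○
[17] ○○○○○○○
○○○○○○○
○○●●○○○
○●<○●○○
○●○○●○○
○○○○○○○
○○○○○○○
[18] ○○○○○○○
○○○○○○○
○○●●○○○
○●○○●○○
○●v○●○○
○○○○○○○
○○○○○○○
[19] ○○○○○○○
○○○○○○○
○○●●○○○
○●○○●○○
○<●○●○○
○○○○○○○
○○○○○○○
[20] ○○○○○○○
○○○○○○○
○○●●○○○
○●○○●○○
○○●○●○○
○v○○○○○
○○○○○○○
[21] ○○○○○○○
○○○○○○○
○○●●○○○
○●○○●○○
○○●○●○○
<●○○○○○
○○○○○○○
[22] ○○○○○○○
○○○○○○○
○○●●○○○
○●○○●○○
^○●○●○○
●●○○○○○
○○○○○○○
[23] ○○○○○○○
○○○○○○○
○○●●○○○
○●○○●○○
●>●○●○○
●●○○○○○
○○○○○○○
[24] ○○○○○○○
○○○○○○○
○○●●○○○
○●○○●○○
●●●○●○○
●v○○○○○
○○○○○○○
[25] ○○○○○○○
○○○○○○○
○○●●○○○
○●○○●○○
●●●○●○○
●○>○○○○
○○○○○○○
[26] ○○○○○○○
○○○○○○○
○○●●○○○
○●○○●○○
●●●○●○○
●○●○○○○
○○v○○○○
[27] ○○○○○○○
○○○○○○○
○○●●○○○
○●○○●○○
●●●○●○○
●○●○○○○
○<●○○○○
[28] ○○○○○○○
○○○○○○○
○○●●○○○
○●○○●○○
●●●○●○○
●^●○○○○
○●●○○○○
[29] ○○○○○○○
○○○○○○○
○○●●○○○
○●○○●○○
●●●○●○○
●●>○○○○
○●●○○○○
[30] ○○○○○○○
○○○○○○○
○○●●○○○
○●○○●○○
●●^○●○○
●●○○○○○
○●●○○○○
[31] ○○○○○○○
○○○○○○○
○○●●○○○
○●○○●○○
●<○○●○○
●●○○○○○
○●●○○○○
[32] ○○○○○○○
○○○○○○○
○○●●○○○
○●○○●○○
●○○○●○○
●v○○○○○
○●●○○○○
[33] ○○○○○○○
○○○○○○○
○○●●○○○
○●○○●○○
●○○○●○○
●○>○○○○
○●●○○○○
[34] ○○○○○○○
○○○○○○○
○○●●○○○
○●○○●○○
●○○○●○○
●○●○○○○
○●v○○○○
[35] ○○○○○○○
○○○○○○○
○○●●○○○
○●○○●○○
●○○○●○○
●○●○○○○
○●○>○○○
[36] ○○○v○○○
○○○○○○○
○○●●○○○
○●○○●○○
●○○○●○○
●○●○○○○
○●○●○○○
[37] ○○<●○○○
○○○○○○○
○○●●○○○
○●○○●○○
●○○○●○○
●○●○○○○
○●○●○○○
[38] ○○●●○○○
○○○○○○○
○○●●○○○
○●○○●○○
●○○○●○○
●○●○○○○
○●^●○○○

north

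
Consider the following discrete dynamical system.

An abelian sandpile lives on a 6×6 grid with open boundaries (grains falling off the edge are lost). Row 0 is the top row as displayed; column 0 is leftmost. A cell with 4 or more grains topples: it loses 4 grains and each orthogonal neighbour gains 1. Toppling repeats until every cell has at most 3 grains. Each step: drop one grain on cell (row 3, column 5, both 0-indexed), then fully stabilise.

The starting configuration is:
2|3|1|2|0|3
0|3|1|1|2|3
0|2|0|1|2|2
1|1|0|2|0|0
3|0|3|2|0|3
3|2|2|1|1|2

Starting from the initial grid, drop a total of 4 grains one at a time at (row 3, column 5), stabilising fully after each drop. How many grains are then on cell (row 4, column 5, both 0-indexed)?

0

[0] 2|3|1|2|0|3
0|3|1|1|2|3
0|2|0|1|2|2
1|1|0|2|0|0
3|0|3|2|0|3
3|2|2|1|1|2
[1] 2|3|1|2|0|3
0|3|1|1|2|3
0|2|0|1|2|2
1|1|0|2|0|1
3|0|3|2|0|3
3|2|2|1|1|2
[2] 2|3|1|2|0|3
0|3|1|1|2|3
0|2|0|1|2|2
1|1|0|2|0|2
3|0|3|2|0|3
3|2|2|1|1|2
[3] 2|3|1|2|0|3
0|3|1|1|2|3
0|2|0|1|2|2
1|1|0|2|0|3
3|0|3|2|0|3
3|2|2|1|1|2
[4] 2|3|1|2|0|3
0|3|1|1|2|3
0|2|0|1|2|3
1|1|0|2|1|1
3|0|3|2|1|0
3|2|2|1|1|3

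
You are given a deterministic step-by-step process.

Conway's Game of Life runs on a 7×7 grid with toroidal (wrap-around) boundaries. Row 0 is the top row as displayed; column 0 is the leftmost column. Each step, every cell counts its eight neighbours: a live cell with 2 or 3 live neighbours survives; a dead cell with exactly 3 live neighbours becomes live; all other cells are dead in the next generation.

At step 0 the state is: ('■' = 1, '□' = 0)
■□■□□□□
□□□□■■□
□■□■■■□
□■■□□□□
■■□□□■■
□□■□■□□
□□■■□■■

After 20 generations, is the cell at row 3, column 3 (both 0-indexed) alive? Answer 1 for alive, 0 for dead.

0

gen 0: ■□■□□□□
□□□□■■□
□■□■■■□
□■■□□□□
■■□□□■■
□□■□■□□
□□■■□■■
gen 1: □■■□□□□
□■■□□■■
□■□■□■□
□□□■□□□
■□□■□■■
□□■□■□□
□□■□■■■
gen 2: □□□□■□□
□□□■■■■
■■□■□■■
■□□■□■□
□□■■□■■
■■■□□□□
□□■□■■□
gen 3: □□□□□□■
□□■■□□□
□■□■□□□
□□□■□□□
□□□■□■□
■□□□□□□
□□■□■■□
gen 4: □□■□■■□
□□■■□□□
□□□■■□□
□□□■□□□
□□□□■□□
□□□■□■■
□□□□□■■
gen 5: □□■□■■■
□□■□□■□
□□□□■□□
□□□■□□□
□□□■■■□
□□□□□□■
□□□■□□□
gen 6: □□■□■■■
□□□□□□■
□□□■■□□
□□□■□■□
□□□■■■□
□□□■□■□
□□□■■□■
gen 7: ■□□□■□■
□□□□□□■
□□□■■■□
□□■□□■□
□□■■□■■
□□■□□□■
□□■□□□■
gen 8: ■□□□□□■
■□□■□□■
□□□■■■■
□□■□□□□
□■■■■■■
■■■□□□■
□■□■□□■
gen 9: □■■□□■□
□□□■□□□
■□■■■■■
■■□□□□□
□□□□■■■
□□□□□□□
□□□□□■□
gen 10: □□■□■□□
■□□□□□□
■□■■■■■
□■■□□□□
■□□□□■■
□□□□■□■
□□□□□□□
gen 11: □□□□□□□
■□■□□□□
■□■■■■■
□□■□□□□
■■□□□■■
■□□□□□■
□□□■□■□
gen 12: □□□□□□□
■□■□■■□
■□■□■■■
□□■□□□□
□■□□□■□
□■□□■□□
□□□□□□■
gen 13: □□□□□■■
■□□□■□□
■□■□■□□
■□■■■□□
□■■□□□□
■□□□□■□
□□□□□□□
gen 14: □□□□□■■
■■□■■□□
■□■□■■■
■□□□■□□
■□■□■□■
□■□□□□□
□□□□□■□
gen 15: ■□□□□■■
□■■■□□□
□□■□□□□
□□□□■□□
■□□■□■■
■■□□□■■
□□□□□■■
gen 16: ■■■□■■□
■■■■□□■
□■■□□□□
□□□■■■■
□■□□□□□
□■□□□□□
□■□□■□□
gen 17: □□□□■■□
□□□□■■■
□□□□□□□
■■□■■■□
■□■□■■□
■■■□□□□
□□□■■■□
gen 18: □□□□□□□
□□□□■□■
■□□■□□□
■■■■□■□
□□□□□■□
■□■□□□□
□■■■□■■
gen 19: ■□■■■□■
□□□□□□□
■□□■□■□
■■■■□□□
■□□■■□□
■□■■■■□
■■■■□□■
gen 20: □□□□■■■
■■■□□■□
■□□■■□■
■□□□□□□
■□□□□■□
□□□□□■□
□□□□□□□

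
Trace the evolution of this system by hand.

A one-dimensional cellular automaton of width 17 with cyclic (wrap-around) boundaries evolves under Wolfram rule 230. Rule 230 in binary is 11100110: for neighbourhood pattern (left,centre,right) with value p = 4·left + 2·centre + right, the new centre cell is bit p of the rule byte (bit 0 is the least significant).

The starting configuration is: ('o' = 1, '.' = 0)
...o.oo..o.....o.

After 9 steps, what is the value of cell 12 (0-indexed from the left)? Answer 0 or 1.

1

[0] ...o.oo..o.....o.
[1] ..ooo.o.oo....oo.
[2] .o.ooooo.o...o.o.
[3] ooo.oooooo..oooo.
[4] .ooo.ooooo.o.oooo
[5] o.ooo.ooooooo.ooo
[6] oo.ooo.ooooooo.oo
[7] ooo.ooo.ooooooo.o
[8] oooo.ooo.ooooooo.
[9] .oooo.ooo.ooooooo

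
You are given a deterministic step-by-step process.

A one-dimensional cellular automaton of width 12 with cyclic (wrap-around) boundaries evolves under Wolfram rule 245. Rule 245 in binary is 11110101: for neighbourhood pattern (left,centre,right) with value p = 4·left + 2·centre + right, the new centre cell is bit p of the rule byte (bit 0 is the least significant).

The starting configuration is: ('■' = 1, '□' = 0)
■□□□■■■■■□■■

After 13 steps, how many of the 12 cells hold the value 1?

9

step 0: ■□□□■■■■■□■■
step 1: ■■■□□■■■■■□■
step 2: ■■■■□□■■■■■□
step 3: □■■■■□□■■■■■
step 4: ■□■■■■□□■■■■
step 5: ■■□■■■■□□■■■
step 6: ■■■□■■■■□□■■
step 7: ■■■■□■■■■□□■
step 8: ■■■■■□■■■■□□
step 9: □■■■■■□■■■■□
step 10: □□■■■■■□■■■■
step 11: ■□□■■■■■□■■■
step 12: ■■□□■■■■■□■■
step 13: ■■■□□■■■■■□■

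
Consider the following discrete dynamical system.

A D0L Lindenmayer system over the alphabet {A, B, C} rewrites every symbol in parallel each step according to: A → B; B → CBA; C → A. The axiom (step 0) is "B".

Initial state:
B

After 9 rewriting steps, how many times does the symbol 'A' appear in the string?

step 0: B
step 1: CBA
step 2: ACBAB
step 3: BACBABCBA
step 4: CBABACBABCBAACBAB
step 5: ACBABCBABACBABCBAACBABBACBABCBA
step 6: BACBABCBAACBABCBABACBABCBAACBABBACBABCBACBABACBABCBAACBAB
step 7: CBABACBABCBAACBABBACBABCBAACBABCBABACBABCBAACBABBACBABCBACBABACBABCBAACBABACBABCBABACBABCBAACBABBACBABCBA
step 8: ACBABCBABACBABCBAACBABBACBABCBACBABACBABCBAACBABBACBABCBAA…ABACBABCBAACBABCBABACBABCBAACBABBACBABCBACBABACBABCBAACBAB  (len 193)
step 9: BACBABCBAACBABCBABACBABCBAACBABBACBABCBACBABACBABCBAACBABA…BBACBABCBACBABACBABCBAACBABACBABCBABACBABCBAACBABBACBABCBA  (len 355)

125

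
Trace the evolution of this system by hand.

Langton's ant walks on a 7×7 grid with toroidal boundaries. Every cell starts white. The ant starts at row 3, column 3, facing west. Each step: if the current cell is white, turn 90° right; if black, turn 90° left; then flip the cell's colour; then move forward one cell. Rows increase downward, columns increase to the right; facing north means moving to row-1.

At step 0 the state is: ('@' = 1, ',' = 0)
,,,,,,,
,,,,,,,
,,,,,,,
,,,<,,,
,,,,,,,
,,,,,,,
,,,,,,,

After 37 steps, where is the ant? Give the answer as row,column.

t=0: ,,,,,,,
,,,,,,,
,,,,,,,
,,,<,,,
,,,,,,,
,,,,,,,
,,,,,,,
t=1: ,,,,,,,
,,,,,,,
,,,^,,,
,,,@,,,
,,,,,,,
,,,,,,,
,,,,,,,
t=2: ,,,,,,,
,,,,,,,
,,,@>,,
,,,@,,,
,,,,,,,
,,,,,,,
,,,,,,,
t=3: ,,,,,,,
,,,,,,,
,,,@@,,
,,,@v,,
,,,,,,,
,,,,,,,
,,,,,,,
t=4: ,,,,,,,
,,,,,,,
,,,@@,,
,,,<@,,
,,,,,,,
,,,,,,,
,,,,,,,
t=5: ,,,,,,,
,,,,,,,
,,,@@,,
,,,,@,,
,,,v,,,
,,,,,,,
,,,,,,,
t=6: ,,,,,,,
,,,,,,,
,,,@@,,
,,,,@,,
,,<@,,,
,,,,,,,
,,,,,,,
t=7: ,,,,,,,
,,,,,,,
,,,@@,,
,,^,@,,
,,@@,,,
,,,,,,,
,,,,,,,
t=8: ,,,,,,,
,,,,,,,
,,,@@,,
,,@>@,,
,,@@,,,
,,,,,,,
,,,,,,,
t=9: ,,,,,,,
,,,,,,,
,,,@@,,
,,@@@,,
,,@v,,,
,,,,,,,
,,,,,,,
t=10: ,,,,,,,
,,,,,,,
,,,@@,,
,,@@@,,
,,@,>,,
,,,,,,,
,,,,,,,
t=11: ,,,,,,,
,,,,,,,
,,,@@,,
,,@@@,,
,,@,@,,
,,,,v,,
,,,,,,,
t=12: ,,,,,,,
,,,,,,,
,,,@@,,
,,@@@,,
,,@,@,,
,,,<@,,
,,,,,,,
t=13: ,,,,,,,
,,,,,,,
,,,@@,,
,,@@@,,
,,@^@,,
,,,@@,,
,,,,,,,
t=14: ,,,,,,,
,,,,,,,
,,,@@,,
,,@@@,,
,,@@>,,
,,,@@,,
,,,,,,,
t=15: ,,,,,,,
,,,,,,,
,,,@@,,
,,@@^,,
,,@@,,,
,,,@@,,
,,,,,,,
t=16: ,,,,,,,
,,,,,,,
,,,@@,,
,,@<,,,
,,@@,,,
,,,@@,,
,,,,,,,
t=17: ,,,,,,,
,,,,,,,
,,,@@,,
,,@,,,,
,,@v,,,
,,,@@,,
,,,,,,,
t=18: ,,,,,,,
,,,,,,,
,,,@@,,
,,@,,,,
,,@,>,,
,,,@@,,
,,,,,,,
t=19: ,,,,,,,
,,,,,,,
,,,@@,,
,,@,,,,
,,@,@,,
,,,@v,,
,,,,,,,
t=20: ,,,,,,,
,,,,,,,
,,,@@,,
,,@,,,,
,,@,@,,
,,,@,>,
,,,,,,,
t=21: ,,,,,,,
,,,,,,,
,,,@@,,
,,@,,,,
,,@,@,,
,,,@,@,
,,,,,v,
t=22: ,,,,,,,
,,,,,,,
,,,@@,,
,,@,,,,
,,@,@,,
,,,@,@,
,,,,<@,
t=23: ,,,,,,,
,,,,,,,
,,,@@,,
,,@,,,,
,,@,@,,
,,,@^@,
,,,,@@,
t=24: ,,,,,,,
,,,,,,,
,,,@@,,
,,@,,,,
,,@,@,,
,,,@@>,
,,,,@@,
t=25: ,,,,,,,
,,,,,,,
,,,@@,,
,,@,,,,
,,@,@^,
,,,@@,,
,,,,@@,
t=26: ,,,,,,,
,,,,,,,
,,,@@,,
,,@,,,,
,,@,@@>
,,,@@,,
,,,,@@,
t=27: ,,,,,,,
,,,,,,,
,,,@@,,
,,@,,,,
,,@,@@@
,,,@@,v
,,,,@@,
t=28: ,,,,,,,
,,,,,,,
,,,@@,,
,,@,,,,
,,@,@@@
,,,@@<@
,,,,@@,
t=29: ,,,,,,,
,,,,,,,
,,,@@,,
,,@,,,,
,,@,@^@
,,,@@@@
,,,,@@,
t=30: ,,,,,,,
,,,,,,,
,,,@@,,
,,@,,,,
,,@,<,@
,,,@@@@
,,,,@@,
t=31: ,,,,,,,
,,,,,,,
,,,@@,,
,,@,,,,
,,@,,,@
,,,@v@@
,,,,@@,
t=32: ,,,,,,,
,,,,,,,
,,,@@,,
,,@,,,,
,,@,,,@
,,,@,>@
,,,,@@,
t=33: ,,,,,,,
,,,,,,,
,,,@@,,
,,@,,,,
,,@,,^@
,,,@,,@
,,,,@@,
t=34: ,,,,,,,
,,,,,,,
,,,@@,,
,,@,,,,
,,@,,@>
,,,@,,@
,,,,@@,
t=35: ,,,,,,,
,,,,,,,
,,,@@,,
,,@,,,^
,,@,,@,
,,,@,,@
,,,,@@,
t=36: ,,,,,,,
,,,,,,,
,,,@@,,
>,@,,,@
,,@,,@,
,,,@,,@
,,,,@@,
t=37: ,,,,,,,
,,,,,,,
,,,@@,,
@,@,,,@
v,@,,@,
,,,@,,@
,,,,@@,

4,0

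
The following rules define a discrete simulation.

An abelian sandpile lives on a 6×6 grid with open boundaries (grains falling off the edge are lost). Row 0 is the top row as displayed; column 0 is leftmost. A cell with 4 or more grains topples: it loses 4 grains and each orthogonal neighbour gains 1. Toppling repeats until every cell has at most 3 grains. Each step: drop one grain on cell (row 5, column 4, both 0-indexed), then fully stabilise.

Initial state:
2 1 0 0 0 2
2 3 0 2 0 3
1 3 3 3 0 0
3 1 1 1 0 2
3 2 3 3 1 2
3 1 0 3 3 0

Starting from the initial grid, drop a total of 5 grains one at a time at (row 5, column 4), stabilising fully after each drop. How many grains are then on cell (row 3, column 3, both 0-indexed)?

k=0  2 1 0 0 0 2
2 3 0 2 0 3
1 3 3 3 0 0
3 1 1 1 0 2
3 2 3 3 1 2
3 1 0 3 3 0
k=1  2 1 0 0 0 2
2 3 0 2 0 3
1 3 3 3 0 0
3 1 2 2 0 2
3 3 0 1 3 2
3 1 2 1 1 1
k=2  2 1 0 0 0 2
2 3 0 2 0 3
1 3 3 3 0 0
3 1 2 2 0 2
3 3 0 1 3 2
3 1 2 1 2 1
k=3  2 1 0 0 0 2
2 3 0 2 0 3
1 3 3 3 0 0
3 1 2 2 0 2
3 3 0 1 3 2
3 1 2 1 3 1
k=4  2 1 0 0 0 2
2 3 0 2 0 3
1 3 3 3 0 0
3 1 2 2 1 2
3 3 0 2 0 3
3 1 2 2 1 2
k=5  2 1 0 0 0 2
2 3 0 2 0 3
1 3 3 3 0 0
3 1 2 2 1 2
3 3 0 2 0 3
3 1 2 2 2 2

2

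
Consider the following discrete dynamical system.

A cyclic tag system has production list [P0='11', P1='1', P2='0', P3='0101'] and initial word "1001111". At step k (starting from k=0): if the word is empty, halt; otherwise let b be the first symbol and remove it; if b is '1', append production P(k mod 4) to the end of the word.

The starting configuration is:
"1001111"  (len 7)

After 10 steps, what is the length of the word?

13

t=0: "1001111"  (len 7)
t=1: "00111111"  (len 8)
t=2: "0111111"  (len 7)
t=3: "111111"  (len 6)
t=4: "111110101"  (len 9)
t=5: "1111010111"  (len 10)
t=6: "1110101111"  (len 10)
t=7: "1101011110"  (len 10)
t=8: "1010111100101"  (len 13)
t=9: "01011110010111"  (len 14)
t=10: "1011110010111"  (len 13)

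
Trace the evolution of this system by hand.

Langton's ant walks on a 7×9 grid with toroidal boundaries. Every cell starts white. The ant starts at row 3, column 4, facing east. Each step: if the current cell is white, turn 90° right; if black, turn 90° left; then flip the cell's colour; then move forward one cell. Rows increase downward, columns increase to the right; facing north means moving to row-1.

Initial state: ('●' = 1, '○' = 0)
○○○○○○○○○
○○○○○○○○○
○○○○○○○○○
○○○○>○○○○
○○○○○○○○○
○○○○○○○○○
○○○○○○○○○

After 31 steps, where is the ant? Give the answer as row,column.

t=0: ○○○○○○○○○
○○○○○○○○○
○○○○○○○○○
○○○○>○○○○
○○○○○○○○○
○○○○○○○○○
○○○○○○○○○
t=1: ○○○○○○○○○
○○○○○○○○○
○○○○○○○○○
○○○○●○○○○
○○○○v○○○○
○○○○○○○○○
○○○○○○○○○
t=2: ○○○○○○○○○
○○○○○○○○○
○○○○○○○○○
○○○○●○○○○
○○○<●○○○○
○○○○○○○○○
○○○○○○○○○
t=3: ○○○○○○○○○
○○○○○○○○○
○○○○○○○○○
○○○^●○○○○
○○○●●○○○○
○○○○○○○○○
○○○○○○○○○
t=4: ○○○○○○○○○
○○○○○○○○○
○○○○○○○○○
○○○●>○○○○
○○○●●○○○○
○○○○○○○○○
○○○○○○○○○
t=5: ○○○○○○○○○
○○○○○○○○○
○○○○^○○○○
○○○●○○○○○
○○○●●○○○○
○○○○○○○○○
○○○○○○○○○
t=6: ○○○○○○○○○
○○○○○○○○○
○○○○●>○○○
○○○●○○○○○
○○○●●○○○○
○○○○○○○○○
○○○○○○○○○
t=7: ○○○○○○○○○
○○○○○○○○○
○○○○●●○○○
○○○●○v○○○
○○○●●○○○○
○○○○○○○○○
○○○○○○○○○
t=8: ○○○○○○○○○
○○○○○○○○○
○○○○●●○○○
○○○●<●○○○
○○○●●○○○○
○○○○○○○○○
○○○○○○○○○
t=9: ○○○○○○○○○
○○○○○○○○○
○○○○^●○○○
○○○●●●○○○
○○○●●○○○○
○○○○○○○○○
○○○○○○○○○
t=10: ○○○○○○○○○
○○○○○○○○○
○○○<○●○○○
○○○●●●○○○
○○○●●○○○○
○○○○○○○○○
○○○○○○○○○
t=11: ○○○○○○○○○
○○○^○○○○○
○○○●○●○○○
○○○●●●○○○
○○○●●○○○○
○○○○○○○○○
○○○○○○○○○
t=12: ○○○○○○○○○
○○○●>○○○○
○○○●○●○○○
○○○●●●○○○
○○○●●○○○○
○○○○○○○○○
○○○○○○○○○
t=13: ○○○○○○○○○
○○○●●○○○○
○○○●v●○○○
○○○●●●○○○
○○○●●○○○○
○○○○○○○○○
○○○○○○○○○
t=14: ○○○○○○○○○
○○○●●○○○○
○○○<●●○○○
○○○●●●○○○
○○○●●○○○○
○○○○○○○○○
○○○○○○○○○
t=15: ○○○○○○○○○
○○○●●○○○○
○○○○●●○○○
○○○v●●○○○
○○○●●○○○○
○○○○○○○○○
○○○○○○○○○
t=16: ○○○○○○○○○
○○○●●○○○○
○○○○●●○○○
○○○○>●○○○
○○○●●○○○○
○○○○○○○○○
○○○○○○○○○
t=17: ○○○○○○○○○
○○○●●○○○○
○○○○^●○○○
○○○○○●○○○
○○○●●○○○○
○○○○○○○○○
○○○○○○○○○
t=18: ○○○○○○○○○
○○○●●○○○○
○○○<○●○○○
○○○○○●○○○
○○○●●○○○○
○○○○○○○○○
○○○○○○○○○
t=19: ○○○○○○○○○
○○○^●○○○○
○○○●○●○○○
○○○○○●○○○
○○○●●○○○○
○○○○○○○○○
○○○○○○○○○
t=20: ○○○○○○○○○
○○<○●○○○○
○○○●○●○○○
○○○○○●○○○
○○○●●○○○○
○○○○○○○○○
○○○○○○○○○
t=21: ○○^○○○○○○
○○●○●○○○○
○○○●○●○○○
○○○○○●○○○
○○○●●○○○○
○○○○○○○○○
○○○○○○○○○
t=22: ○○●>○○○○○
○○●○●○○○○
○○○●○●○○○
○○○○○●○○○
○○○●●○○○○
○○○○○○○○○
○○○○○○○○○
t=23: ○○●●○○○○○
○○●v●○○○○
○○○●○●○○○
○○○○○●○○○
○○○●●○○○○
○○○○○○○○○
○○○○○○○○○
t=24: ○○●●○○○○○
○○<●●○○○○
○○○●○●○○○
○○○○○●○○○
○○○●●○○○○
○○○○○○○○○
○○○○○○○○○
t=25: ○○●●○○○○○
○○○●●○○○○
○○v●○●○○○
○○○○○●○○○
○○○●●○○○○
○○○○○○○○○
○○○○○○○○○
t=26: ○○●●○○○○○
○○○●●○○○○
○<●●○●○○○
○○○○○●○○○
○○○●●○○○○
○○○○○○○○○
○○○○○○○○○
t=27: ○○●●○○○○○
○^○●●○○○○
○●●●○●○○○
○○○○○●○○○
○○○●●○○○○
○○○○○○○○○
○○○○○○○○○
t=28: ○○●●○○○○○
○●>●●○○○○
○●●●○●○○○
○○○○○●○○○
○○○●●○○○○
○○○○○○○○○
○○○○○○○○○
t=29: ○○●●○○○○○
○●●●●○○○○
○●v●○●○○○
○○○○○●○○○
○○○●●○○○○
○○○○○○○○○
○○○○○○○○○
t=30: ○○●●○○○○○
○●●●●○○○○
○●○>○●○○○
○○○○○●○○○
○○○●●○○○○
○○○○○○○○○
○○○○○○○○○
t=31: ○○●●○○○○○
○●●^●○○○○
○●○○○●○○○
○○○○○●○○○
○○○●●○○○○
○○○○○○○○○
○○○○○○○○○

1,3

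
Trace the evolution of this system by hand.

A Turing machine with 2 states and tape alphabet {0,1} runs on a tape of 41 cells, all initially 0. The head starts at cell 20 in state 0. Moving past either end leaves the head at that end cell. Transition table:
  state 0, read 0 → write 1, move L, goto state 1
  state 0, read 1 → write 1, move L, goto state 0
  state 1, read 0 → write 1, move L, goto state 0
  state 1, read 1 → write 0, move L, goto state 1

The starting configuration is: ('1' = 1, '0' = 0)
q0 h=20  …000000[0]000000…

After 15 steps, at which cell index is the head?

5

k=0  q0 h=20  …000000[0]000000…
k=1  q1 h=19  …000000[0]100000…
k=2  q0 h=18  …000000[0]110000…
k=3  q1 h=17  …000000[0]111000…
k=4  q0 h=16  …000000[0]111100…
k=5  q1 h=15  …000000[0]111110…
k=6  q0 h=14  …000000[0]111111…
k=7  q1 h=13  …000000[0]111111…
k=8  q0 h=12  …000000[0]111111…
k=9  q1 h=11  …000000[0]111111…
k=10  q0 h=10  …000000[0]111111…
k=11  q1 h= 9  …000000[0]111111…
k=12  q0 h= 8  …000000[0]111111…
k=13  q1 h= 7  …000000[0]111111…
k=14  q0 h= 6  |000000[0]111111…
k=15  q1 h= 5  |00000[0]111111…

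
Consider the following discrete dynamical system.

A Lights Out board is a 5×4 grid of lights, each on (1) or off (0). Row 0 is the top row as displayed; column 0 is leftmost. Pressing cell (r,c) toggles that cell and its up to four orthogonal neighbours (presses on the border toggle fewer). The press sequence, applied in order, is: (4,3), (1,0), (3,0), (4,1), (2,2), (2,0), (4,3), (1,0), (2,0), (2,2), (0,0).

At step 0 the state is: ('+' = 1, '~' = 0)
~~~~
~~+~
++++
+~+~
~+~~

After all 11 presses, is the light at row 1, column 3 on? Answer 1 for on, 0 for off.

0

[0] ~~~~
~~+~
++++
+~+~
~+~~
[1] ~~~~
~~+~
++++
+~++
~+++
[2] +~~~
+++~
~+++
+~++
~+++
[3] +~~~
+++~
++++
~+++
++++
[4] +~~~
+++~
++++
~~++
~~~+
[5] +~~~
++~~
+~~~
~~~+
~~~+
[6] +~~~
~+~~
~+~~
+~~+
~~~+
[7] +~~~
~+~~
~+~~
+~~~
~~+~
[8] ~~~~
+~~~
++~~
+~~~
~~+~
[9] ~~~~
~~~~
~~~~
~~~~
~~+~
[10] ~~~~
~~+~
~+++
~~+~
~~+~
[11] ++~~
+~+~
~+++
~~+~
~~+~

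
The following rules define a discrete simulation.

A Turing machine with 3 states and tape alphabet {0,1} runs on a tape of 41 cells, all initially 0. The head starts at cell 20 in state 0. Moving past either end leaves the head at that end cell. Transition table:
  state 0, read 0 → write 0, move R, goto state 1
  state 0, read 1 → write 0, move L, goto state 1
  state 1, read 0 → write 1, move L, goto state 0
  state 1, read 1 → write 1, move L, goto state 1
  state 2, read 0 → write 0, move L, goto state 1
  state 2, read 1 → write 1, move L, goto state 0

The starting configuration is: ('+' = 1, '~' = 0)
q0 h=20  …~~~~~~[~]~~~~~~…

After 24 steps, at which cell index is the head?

14

t=0: q0 h=20  …~~~~~~[~]~~~~~~…
t=1: q1 h=21  …~~~~~~[~]~~~~~~…
t=2: q0 h=20  …~~~~~~[~]+~~~~~…
t=3: q1 h=21  …~~~~~~[+]~~~~~~…
t=4: q1 h=20  …~~~~~~[~]+~~~~~…
t=5: q0 h=19  …~~~~~~[~]++~~~~…
t=6: q1 h=20  …~~~~~~[+]+~~~~~…
t=7: q1 h=19  …~~~~~~[~]++~~~~…
t=8: q0 h=18  …~~~~~~[~]+++~~~…
t=9: q1 h=19  …~~~~~~[+]++~~~~…
t=10: q1 h=18  …~~~~~~[~]+++~~~…
t=11: q0 h=17  …~~~~~~[~]++++~~…
t=12: q1 h=18  …~~~~~~[+]+++~~~…
t=13: q1 h=17  …~~~~~~[~]++++~~…
t=14: q0 h=16  …~~~~~~[~]+++++~…
t=15: q1 h=17  …~~~~~~[+]++++~~…
t=16: q1 h=16  …~~~~~~[~]+++++~…
t=17: q0 h=15  …~~~~~~[~]++++++…
t=18: q1 h=16  …~~~~~~[+]+++++~…
t=19: q1 h=15  …~~~~~~[~]++++++…
t=20: q0 h=14  …~~~~~~[~]++++++…
t=21: q1 h=15  …~~~~~~[+]++++++…
t=22: q1 h=14  …~~~~~~[~]++++++…
t=23: q0 h=13  …~~~~~~[~]++++++…
t=24: q1 h=14  …~~~~~~[+]++++++…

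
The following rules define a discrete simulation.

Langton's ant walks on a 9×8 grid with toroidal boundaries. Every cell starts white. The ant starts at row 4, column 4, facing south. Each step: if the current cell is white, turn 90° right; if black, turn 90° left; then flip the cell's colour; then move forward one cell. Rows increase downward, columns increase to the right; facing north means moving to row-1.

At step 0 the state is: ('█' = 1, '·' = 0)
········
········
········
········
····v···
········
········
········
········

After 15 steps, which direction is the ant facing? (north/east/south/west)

gen 0: ········
········
········
········
····v···
········
········
········
········
gen 1: ········
········
········
········
···<█···
········
········
········
········
gen 2: ········
········
········
···^····
···██···
········
········
········
········
gen 3: ········
········
········
···█>···
···██···
········
········
········
········
gen 4: ········
········
········
···██···
···█v···
········
········
········
········
gen 5: ········
········
········
···██···
···█·>··
········
········
········
········
gen 6: ········
········
········
···██···
···█·█··
·····v··
········
········
········
gen 7: ········
········
········
···██···
···█·█··
····<█··
········
········
········
gen 8: ········
········
········
···██···
···█^█··
····██··
········
········
········
gen 9: ········
········
········
···██···
···██>··
····██··
········
········
········
gen 10: ········
········
········
···██^··
···██···
····██··
········
········
········
gen 11: ········
········
········
···███>·
···██···
····██··
········
········
········
gen 12: ········
········
········
···████·
···██·v·
····██··
········
········
········
gen 13: ········
········
········
···████·
···██<█·
····██··
········
········
········
gen 14: ········
········
········
···██^█·
···████·
····██··
········
········
········
gen 15: ········
········
········
···█<·█·
···████·
····██··
········
········
········

west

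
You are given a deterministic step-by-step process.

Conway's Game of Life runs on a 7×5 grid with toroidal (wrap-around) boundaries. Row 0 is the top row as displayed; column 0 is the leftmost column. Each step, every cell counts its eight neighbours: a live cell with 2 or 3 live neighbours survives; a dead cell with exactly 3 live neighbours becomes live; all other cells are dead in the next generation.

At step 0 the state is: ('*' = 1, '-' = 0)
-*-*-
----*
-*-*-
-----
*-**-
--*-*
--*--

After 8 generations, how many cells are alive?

gen 0: -*-*-
----*
-*-*-
-----
*-**-
--*-*
--*--
gen 1: --**-
*--**
-----
-*-**
-****
--*-*
-**--
gen 2: *----
--***
--*--
-*--*
-*---
----*
-*---
gen 3: *****
-****
***-*
***--
-----
*----
*----
gen 4: -----
-----
-----
--***
*----
-----
--**-
gen 5: -----
-----
---*-
---**
---**
-----
-----
gen 6: -----
-----
---**
--*--
---**
-----
-----
gen 7: -----
-----
---*-
--*--
---*-
-----
-----
gen 8: -----
-----
-----
--**-
-----
-----
-----

2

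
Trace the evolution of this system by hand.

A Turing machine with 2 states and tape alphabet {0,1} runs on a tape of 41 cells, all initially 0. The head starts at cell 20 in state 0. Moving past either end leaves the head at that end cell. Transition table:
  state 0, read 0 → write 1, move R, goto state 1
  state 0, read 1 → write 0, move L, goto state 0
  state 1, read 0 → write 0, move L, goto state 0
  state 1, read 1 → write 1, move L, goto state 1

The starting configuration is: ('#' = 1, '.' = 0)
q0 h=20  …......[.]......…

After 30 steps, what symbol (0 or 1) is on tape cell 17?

0

k=0  q0 h=20  …......[.]......…
k=1  q1 h=21  ….....#[.]......…
k=2  q0 h=20  …......[#]......…
k=3  q0 h=19  …......[.]......…
k=4  q1 h=20  ….....#[.]......…
k=5  q0 h=19  …......[#]......…
k=6  q0 h=18  …......[.]......…
k=7  q1 h=19  ….....#[.]......…
k=8  q0 h=18  …......[#]......…
k=9  q0 h=17  …......[.]......…
k=10  q1 h=18  ….....#[.]......…
k=11  q0 h=17  …......[#]......…
k=12  q0 h=16  …......[.]......…
k=13  q1 h=17  ….....#[.]......…
k=14  q0 h=16  …......[#]......…
k=15  q0 h=15  …......[.]......…
k=16  q1 h=16  ….....#[.]......…
k=17  q0 h=15  …......[#]......…
k=18  q0 h=14  …......[.]......…
k=19  q1 h=15  ….....#[.]......…
k=20  q0 h=14  …......[#]......…
k=21  q0 h=13  …......[.]......…
k=22  q1 h=14  ….....#[.]......…
k=23  q0 h=13  …......[#]......…
k=24  q0 h=12  …......[.]......…
k=25  q1 h=13  ….....#[.]......…
k=26  q0 h=12  …......[#]......…
k=27  q0 h=11  …......[.]......…
k=28  q1 h=12  ….....#[.]......…
k=29  q0 h=11  …......[#]......…
k=30  q0 h=10  …......[.]......…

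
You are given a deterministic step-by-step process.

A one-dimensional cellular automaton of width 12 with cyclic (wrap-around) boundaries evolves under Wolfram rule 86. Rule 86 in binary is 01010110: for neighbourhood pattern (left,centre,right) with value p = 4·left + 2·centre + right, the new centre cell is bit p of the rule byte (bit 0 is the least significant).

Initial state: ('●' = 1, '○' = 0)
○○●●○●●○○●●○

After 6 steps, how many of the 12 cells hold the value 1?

gen 0: ○○●●○●●○○●●○
gen 1: ○●○●○○●●●○●●
gen 2: ○●○●●●○○●○○●
gen 3: ○●○○○●●●●●●●
gen 4: ○●●○●○○○○○○●
gen 5: ○○●○●●○○○○●●
gen 6: ●●●○○●●○○●○●

7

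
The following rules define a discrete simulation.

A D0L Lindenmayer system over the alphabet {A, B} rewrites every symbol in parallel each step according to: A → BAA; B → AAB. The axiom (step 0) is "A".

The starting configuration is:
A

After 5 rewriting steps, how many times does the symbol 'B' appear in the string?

0) A
1) BAA
2) AABBAABAA
3) BAABAAAABAABBAABAAAABBAABAA
4) AABBAABAAAABBAABAABAABAAAABBAABAAAABAABBAABAAAABBAABAABAABAAAABAABBAABAAAABBAABAA
5) BAABAAAABAABBAABAAAABBAABAABAABAAAABAABBAABAAAABBAABAAAABB…AAABBAABAAAABAABBAABAAAABBAABAABAABAAAABAABBAABAAAABBAABAA  (len 243)

81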